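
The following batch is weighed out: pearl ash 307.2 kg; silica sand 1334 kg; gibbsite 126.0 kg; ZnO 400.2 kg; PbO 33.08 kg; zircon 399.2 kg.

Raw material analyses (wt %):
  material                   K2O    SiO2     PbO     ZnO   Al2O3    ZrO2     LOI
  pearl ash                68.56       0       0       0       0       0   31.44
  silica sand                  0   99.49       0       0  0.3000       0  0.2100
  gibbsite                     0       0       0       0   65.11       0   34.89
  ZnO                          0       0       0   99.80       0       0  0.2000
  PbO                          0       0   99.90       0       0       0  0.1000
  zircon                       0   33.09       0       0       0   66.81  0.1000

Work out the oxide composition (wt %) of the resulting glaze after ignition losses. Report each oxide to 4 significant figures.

The whole derivation carries full precision from first step to last — intermediates are shown (rounded to four significant digits) when written out — a single rounding completes every reported value — all derived quantities are rebuilt using the weight values per 2455 kg of glass in full precision (six oxide percentages, totals, yield, LOI, net glass mass), as set out in either problem or answer.
What the batch supplies per oxide:
  K2O: 307.2·0.6856 = 210.6 kg
  SiO2: 1334·0.9949 + 399.2·0.3309 = 1459 kg
  PbO: 33.08·0.9990 = 33.05 kg
  ZnO: 400.2·0.9980 = 399.4 kg
  Al2O3: 1334·0.003000 + 126.0·0.6511 = 86.04 kg
  ZrO2: 399.2·0.6681 = 266.7 kg
LOI: 307.2·0.3144 + 1334·0.002100 + 126.0·0.3489 + 400.2·0.002000 + 33.08·0.001000 + 399.2·0.001000 = 144.6 kg
batch − LOI leaves glass = 2600 − 144.6 = 2455 kg (matching Σ of the oxides)
wt % = oxide mass / glass mass × 100

Glass mass = 2455 kg (batch 2600 − LOI 144.6).
Composition: K2O 8.579%, SiO2 59.44%, PbO 1.346%, ZnO 16.27%, Al2O3 3.505%, ZrO2 10.86%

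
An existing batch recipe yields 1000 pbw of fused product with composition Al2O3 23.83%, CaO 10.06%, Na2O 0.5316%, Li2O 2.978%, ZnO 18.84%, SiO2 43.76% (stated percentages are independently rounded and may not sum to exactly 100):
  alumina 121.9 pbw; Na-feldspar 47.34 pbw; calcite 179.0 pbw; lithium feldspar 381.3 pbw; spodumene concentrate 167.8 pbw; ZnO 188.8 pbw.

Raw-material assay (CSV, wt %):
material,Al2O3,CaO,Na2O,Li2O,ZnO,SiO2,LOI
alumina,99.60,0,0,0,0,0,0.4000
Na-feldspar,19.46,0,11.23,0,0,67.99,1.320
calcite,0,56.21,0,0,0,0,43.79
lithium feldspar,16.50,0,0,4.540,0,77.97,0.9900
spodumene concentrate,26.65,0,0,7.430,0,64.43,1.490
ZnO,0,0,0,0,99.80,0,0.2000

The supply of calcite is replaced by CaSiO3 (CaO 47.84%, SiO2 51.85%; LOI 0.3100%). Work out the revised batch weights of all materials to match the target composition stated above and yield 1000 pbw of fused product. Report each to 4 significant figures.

Every computation holds exact precision at every stage; in-progress results appear, rounded to 4 significant digits, in the working — each reported value is rounded once only — the derived quantities are computed using the weight values per 1000 pbw of glass at exact precision (the six compositions, glass mass, the totals, the yield, LOI) as set out in the problem or the answer.
Per-oxide target masses for 1000 pbw fused product:
  Al2O3: 23.83% × 1000 = 238.3 pbw
  CaO: 10.06% × 1000 = 100.6 pbw
  Na2O: 0.5316% × 1000 = 5.316 pbw
  Li2O: 2.978% × 1000 = 29.78 pbw
  ZnO: 18.84% × 1000 = 188.4 pbw
  SiO2: 43.76% × 1000 = 437.6 pbw
A balance pass over the oxides, with the batch weights as given, versus the basis set out (sum by sum, the targets are met once rounding is allowed for):
  Al2O3: 122.5·0.9960 + 47.34·0.1946 + 98.81·0.1650 + 340.4·0.2665 = 238.2 pbw (target 238.3 pbw)
  CaO: 210.3·0.4784 = 100.6 pbw (target 100.6 pbw)
  Na2O: 47.34·0.1123 = 5.316 pbw (target 5.316 pbw)
  Li2O: 98.81·0.04540 + 340.4·0.07430 = 29.78 pbw (target 29.78 pbw)
  ZnO: 188.8·0.9980 = 188.4 pbw (target 188.4 pbw)
  SiO2: 47.34·0.6799 + 210.3·0.5185 + 98.81·0.7797 + 340.4·0.6443 = 437.6 pbw (target 437.6 pbw)
Mass balance on the glass: whole batch net of LOI = 1000 pbw (oxide target masses add up to 1000 pbw; versus the stated basis of 1000 pbw — gaps are rounding artifacts).
Batch total: Σ batch = 1008 pbw; Σ batch·LOI gives LOI loss = 8.195 pbw; yield, glass over the total, = 99.19%.

Revised batch per 1000 pbw fused product:
  alumina: 122.5 pbw
  Na-feldspar: 47.34 pbw
  CaSiO3: 210.3 pbw
  lithium feldspar: 98.81 pbw
  spodumene concentrate: 340.4 pbw
  ZnO: 188.8 pbw
Total batch = 1008 pbw; LOI loss = 8.195 pbw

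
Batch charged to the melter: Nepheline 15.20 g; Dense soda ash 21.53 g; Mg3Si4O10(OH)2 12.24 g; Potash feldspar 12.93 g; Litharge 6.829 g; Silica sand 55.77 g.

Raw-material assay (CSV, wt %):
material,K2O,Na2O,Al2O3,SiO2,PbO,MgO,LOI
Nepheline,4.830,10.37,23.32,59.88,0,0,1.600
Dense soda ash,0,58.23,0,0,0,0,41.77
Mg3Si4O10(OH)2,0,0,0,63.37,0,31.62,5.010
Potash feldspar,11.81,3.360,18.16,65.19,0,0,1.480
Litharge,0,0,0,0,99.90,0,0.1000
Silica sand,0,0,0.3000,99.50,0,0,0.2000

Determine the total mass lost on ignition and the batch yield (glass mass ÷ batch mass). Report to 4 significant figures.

LOI loss = 10.16 g; glass = 114.3 g; yield = 91.84%

The whole derivation carries full float precision in every operation; values along the way are displayed (rounded to 4 significant figures) in the working — every reported value includes exactly one rounding — derived quantities are re-derived using the weight values per 114.3 g of glass in full precision (net glass mass, yield, totals, six oxide percentages, LOI), as they appear in problem or answer.
Material-by-material LOI:
  Nepheline: 15.20 × 0.01600 = 0.2432 g
  Dense soda ash: 21.53 × 0.4177 = 8.993 g
  Mg3Si4O10(OH)2: 12.24 × 0.05010 = 0.6132 g
  Potash feldspar: 12.93 × 0.01480 = 0.1914 g
  Litharge: 6.829 × 0.001000 = 0.006829 g
  Silica sand: 55.77 × 0.002000 = 0.1115 g
Total LOI = 10.16 g
Glass = batch − LOI = 124.5 − 10.16 = 114.3 g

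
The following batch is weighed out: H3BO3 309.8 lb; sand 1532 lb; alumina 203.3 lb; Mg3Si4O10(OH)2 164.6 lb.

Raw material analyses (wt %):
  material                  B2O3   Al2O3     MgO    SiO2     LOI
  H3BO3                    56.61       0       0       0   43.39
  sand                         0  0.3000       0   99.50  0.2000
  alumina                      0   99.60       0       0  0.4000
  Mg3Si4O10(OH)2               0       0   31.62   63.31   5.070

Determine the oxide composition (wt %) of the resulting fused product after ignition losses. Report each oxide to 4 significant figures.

Rounding to four significant figures extends to every working value as shown; exact precision is kept from start to finish. Each reported result undergoes a single rounding. Derived quantities, which include ignition loss, the yield, four oxide percentages, totals, glass mass, are rebuilt at full float precision, as set out in the problem or the answer, from the weighed amounts at 2063 lb of glass.
Oxide masses out of the charge:
  B2O3: 309.8·0.5661 = 175.4 lb
  Al2O3: 1532·0.003000 + 203.3·0.9960 = 207.1 lb
  MgO: 164.6·0.3162 = 52.05 lb
  SiO2: 1532·0.9950 + 164.6·0.6331 = 1629 lb
LOI: 309.8·0.4339 + 1532·0.002000 + 203.3·0.004000 + 164.6·0.05070 = 146.6 lb
The glass mass, total less LOI, = 2210 − 146.6 = 2063 lb (matching Σ of the oxides)
percent share: oxide ÷ glass, ×100

Glass mass = 2063 lb (batch 2210 − LOI 146.6).
Composition: B2O3 8.501%, Al2O3 10.04%, MgO 2.523%, SiO2 78.94%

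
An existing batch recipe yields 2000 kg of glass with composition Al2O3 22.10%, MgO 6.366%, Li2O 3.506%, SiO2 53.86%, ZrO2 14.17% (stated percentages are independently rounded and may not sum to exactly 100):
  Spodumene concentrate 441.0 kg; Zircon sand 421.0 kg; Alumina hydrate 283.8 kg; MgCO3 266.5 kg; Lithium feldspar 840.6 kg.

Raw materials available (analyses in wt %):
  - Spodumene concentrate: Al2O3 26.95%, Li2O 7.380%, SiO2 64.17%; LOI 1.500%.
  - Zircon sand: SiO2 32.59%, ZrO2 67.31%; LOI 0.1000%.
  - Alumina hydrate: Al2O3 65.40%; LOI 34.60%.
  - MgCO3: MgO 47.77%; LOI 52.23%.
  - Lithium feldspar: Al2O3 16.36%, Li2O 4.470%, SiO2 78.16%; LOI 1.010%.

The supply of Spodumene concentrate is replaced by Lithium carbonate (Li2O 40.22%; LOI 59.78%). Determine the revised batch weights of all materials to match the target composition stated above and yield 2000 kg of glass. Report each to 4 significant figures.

Revised batch per 2000 kg glass:
  Lithium carbonate: 40.68 kg
  Zircon sand: 421.0 kg
  Alumina hydrate: 375.0 kg
  MgCO3: 266.5 kg
  Lithium feldspar: 1203 kg
Total batch = 2306 kg; LOI loss = 305.8 kg

The whole derivation holds full precision at each step; values along the way are displayed rounded to 4 significant digits at each printed step. Each reported value takes a single rounding; all derived quantities (yield, glass mass, ignition loss, five oxide percentages, totals) are recomputed from the weighed amounts at 2000 kg of glass in full precision as given in the problem or answer text.
Per-oxide target masses for 2000 kg glass:
  Al2O3: 22.10% × 2000 = 442.0 kg
  MgO: 6.366% × 2000 = 127.3 kg
  Li2O: 3.506% × 2000 = 70.12 kg
  SiO2: 53.86% × 2000 = 1077 kg
  ZrO2: 14.17% × 2000 = 283.4 kg
A balance pass over the oxides, given the weights on record, under the basis named above (target by target, the sums agree up to rounding of the answer):
  Al2O3: 375.0·0.6540 + 1203·0.1636 = 442.1 kg (target 442.0 kg)
  MgO: 266.5·0.4777 = 127.3 kg (target 127.3 kg)
  Li2O: 40.68·0.4022 + 1203·0.04470 = 70.14 kg (target 70.12 kg)
  SiO2: 421.0·0.3259 + 1203·0.7816 = 1077 kg (target 1077 kg)
  ZrO2: 421.0·0.6731 = 283.4 kg (target 283.4 kg)
Glass-mass closure: Σ batch − LOI loss = 2000 kg (per-oxide target masses sum to 2000 kg; versus the stated basis of 2000 kg — any gap is answer rounding).
Batch total: Σ batch = 2306 kg; LOI removed, Σ of batch·LOI: 305.8 kg; the yield ratio, glass ÷ batch: 86.74%.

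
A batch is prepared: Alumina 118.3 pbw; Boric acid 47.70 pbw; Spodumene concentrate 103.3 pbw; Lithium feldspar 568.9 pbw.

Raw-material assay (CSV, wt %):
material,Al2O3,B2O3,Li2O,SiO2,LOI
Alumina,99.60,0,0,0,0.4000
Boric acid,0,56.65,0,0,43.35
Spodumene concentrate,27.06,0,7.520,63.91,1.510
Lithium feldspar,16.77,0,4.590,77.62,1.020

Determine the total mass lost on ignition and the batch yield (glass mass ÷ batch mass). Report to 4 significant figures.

The intermediate values appear, rounded to 4 significant digits, at each printed step — each numeric step runs at full float precision through every step — exactly one rounding is applied to each reported number. The derived quantities (yield, totals, LOI, the four compositions, glass mass) are carried in exact precision using the weight values on 809.7 pbw of glass as given in question or answer.
Loss on ignition, line by line:
  Alumina: 118.3 × 0.004000 = 0.4732 pbw
  Boric acid: 47.70 × 0.4335 = 20.68 pbw
  Spodumene concentrate: 103.3 × 0.01510 = 1.560 pbw
  Lithium feldspar: 568.9 × 0.01020 = 5.803 pbw
Total LOI = 28.51 pbw
Glass = batch − LOI = 838.2 − 28.51 = 809.7 pbw

LOI loss = 28.51 pbw; glass = 809.7 pbw; yield = 96.60%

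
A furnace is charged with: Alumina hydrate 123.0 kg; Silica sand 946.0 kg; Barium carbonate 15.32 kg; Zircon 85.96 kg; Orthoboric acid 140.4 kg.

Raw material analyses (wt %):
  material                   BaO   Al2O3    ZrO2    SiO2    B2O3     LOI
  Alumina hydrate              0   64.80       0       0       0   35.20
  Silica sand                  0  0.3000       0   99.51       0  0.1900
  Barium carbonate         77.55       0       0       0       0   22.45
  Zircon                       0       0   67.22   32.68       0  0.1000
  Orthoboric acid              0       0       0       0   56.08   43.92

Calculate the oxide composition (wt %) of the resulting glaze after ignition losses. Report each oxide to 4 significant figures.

Each numeric step runs at full precision through the solve; in-progress results are printed (rounded to four significant digits) at each printed step — each reported figure receives exactly one rounding — the derived quantities (net glass mass, ignition loss, yield, the five compositions, totals) are carried in full float precision using the weight values at 1200 kg of glass as set out in problem or answer.
What the batch supplies per oxide:
  BaO: 15.32·0.7755 = 11.88 kg
  Al2O3: 123.0·0.6480 + 946.0·0.003000 = 82.54 kg
  ZrO2: 85.96·0.6722 = 57.78 kg
  SiO2: 946.0·0.9951 + 85.96·0.3268 = 969.5 kg
  B2O3: 140.4·0.5608 = 78.74 kg
LOI: 123.0·0.3520 + 946.0·0.001900 + 15.32·0.2245 + 85.96·0.001000 + 140.4·0.4392 = 110.3 kg
The glass mass, total less LOI, = 1311 − 110.3 = 1200 kg (matching Σ of the oxides)
percent by weight: oxide/glass ×100

Glass mass = 1200 kg (batch 1311 − LOI 110.3).
Composition: BaO 0.9897%, Al2O3 6.876%, ZrO2 4.814%, SiO2 80.76%, B2O3 6.559%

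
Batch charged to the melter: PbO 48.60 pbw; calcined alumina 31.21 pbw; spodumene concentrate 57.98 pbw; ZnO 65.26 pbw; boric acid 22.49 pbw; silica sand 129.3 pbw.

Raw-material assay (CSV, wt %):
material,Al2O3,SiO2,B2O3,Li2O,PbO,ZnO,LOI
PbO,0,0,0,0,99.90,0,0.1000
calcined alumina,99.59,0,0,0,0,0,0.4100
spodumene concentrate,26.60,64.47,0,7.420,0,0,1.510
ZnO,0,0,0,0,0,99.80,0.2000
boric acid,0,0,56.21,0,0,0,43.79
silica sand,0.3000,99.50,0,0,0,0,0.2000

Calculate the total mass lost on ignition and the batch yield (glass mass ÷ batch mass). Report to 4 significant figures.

Every computation holds full float precision throughout — the intermediate values are shown with 4-significant-digit rounding within the worked lines. Every reported number includes exactly one rounding; the derived quantities are carried in exact precision (the totals, the six compositions, yield, net glass mass, LOI) using the weight values for 343.6 pbw of glass, as they appear in the problem or the answer.
Each material's LOI contribution:
  PbO: 48.60 × 0.001000 = 0.04860 pbw
  calcined alumina: 31.21 × 0.004100 = 0.1280 pbw
  spodumene concentrate: 57.98 × 0.01510 = 0.8755 pbw
  ZnO: 65.26 × 0.002000 = 0.1305 pbw
  boric acid: 22.49 × 0.4379 = 9.848 pbw
  silica sand: 129.3 × 0.002000 = 0.2586 pbw
Total LOI = 11.29 pbw
Glass = batch − LOI = 354.8 − 11.29 = 343.6 pbw

LOI loss = 11.29 pbw; glass = 343.6 pbw; yield = 96.82%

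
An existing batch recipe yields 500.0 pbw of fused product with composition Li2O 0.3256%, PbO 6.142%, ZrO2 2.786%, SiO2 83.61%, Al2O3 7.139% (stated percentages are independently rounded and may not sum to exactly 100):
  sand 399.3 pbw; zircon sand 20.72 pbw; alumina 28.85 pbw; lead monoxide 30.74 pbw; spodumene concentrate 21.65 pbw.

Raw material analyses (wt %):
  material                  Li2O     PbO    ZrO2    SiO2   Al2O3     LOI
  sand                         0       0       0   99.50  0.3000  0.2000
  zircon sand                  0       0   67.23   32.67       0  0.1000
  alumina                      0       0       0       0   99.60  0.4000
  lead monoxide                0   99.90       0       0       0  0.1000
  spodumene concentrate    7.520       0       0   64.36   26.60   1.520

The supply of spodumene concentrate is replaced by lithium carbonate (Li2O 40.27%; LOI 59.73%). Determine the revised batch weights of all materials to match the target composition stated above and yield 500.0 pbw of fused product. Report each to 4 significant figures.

Revised batch per 500.0 pbw fused product:
  sand: 413.3 pbw
  zircon sand: 20.72 pbw
  alumina: 34.59 pbw
  lead monoxide: 30.74 pbw
  lithium carbonate: 4.043 pbw
Total batch = 503.4 pbw; LOI loss = 3.431 pbw

Values along the way appear (rounded to 4 significant figures) between the steps; all internal work carries exact precision through every step — every reported number takes a single rounding — the derived quantities are rebuilt in exact precision (glass mass, the yield, totals, the five compositions, ignition loss) from the weighed amounts at 500.0 pbw of glass as set out in the problem or the answer.
Oxide-by-oxide targets in 500.0 pbw fused product:
  Li2O: 0.3256% × 500.0 = 1.628 pbw
  PbO: 6.142% × 500.0 = 30.71 pbw
  ZrO2: 2.786% × 500.0 = 13.93 pbw
  SiO2: 83.61% × 500.0 = 418.0 pbw
  Al2O3: 7.139% × 500.0 = 35.70 pbw
Verifying the oxide balance given the weights on record, relative to the basis at hand (target by target, the sums agree up to rounding of the answer):
  Li2O: 4.043·0.4027 = 1.628 pbw (target 1.628 pbw)
  PbO: 30.74·0.9990 = 30.71 pbw (target 30.71 pbw)
  ZrO2: 20.72·0.6723 = 13.93 pbw (target 13.93 pbw)
  SiO2: 413.3·0.9950 + 20.72·0.3267 = 418.0 pbw (target 418.0 pbw)
  Al2O3: 413.3·0.003000 + 34.59·0.9960 = 35.69 pbw (target 35.70 pbw)
Glass mass check: whole batch net of LOI = 500.0 pbw (the Σ of target masses is 500.0 pbw; versus the stated basis of 500.0 pbw — deltas are rounding alone).
Adding the batch up: Σ batch = 503.4 pbw; loss to ignition Σ batch·LOI = 3.431 pbw; yield: glass divided by total = 99.32%.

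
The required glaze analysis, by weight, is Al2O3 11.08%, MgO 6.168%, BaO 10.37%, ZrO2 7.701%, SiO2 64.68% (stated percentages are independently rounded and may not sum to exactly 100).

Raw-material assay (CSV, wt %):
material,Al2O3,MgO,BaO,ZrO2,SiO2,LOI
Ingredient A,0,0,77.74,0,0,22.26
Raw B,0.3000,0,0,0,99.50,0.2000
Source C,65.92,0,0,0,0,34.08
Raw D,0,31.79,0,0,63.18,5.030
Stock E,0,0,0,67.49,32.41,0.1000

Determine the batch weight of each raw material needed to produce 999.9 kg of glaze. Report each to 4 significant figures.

Batch per 999.9 kg glaze:
  Ingredient A: 133.4 kg
  Raw B: 489.6 kg
  Source C: 165.8 kg
  Raw D: 194.0 kg
  Stock E: 114.1 kg
Total batch = 1097 kg; LOI loss = 97.05 kg; yield = 91.15%

Every computation holds full precision in every operation. Mid-chain values are displayed (rounded to four significant figures) across the worked steps. A single rounding completes each reported value; derived quantities (totals, net glass mass, yield, ignition loss, the five compositions) are re-derived in full precision from the weighed amounts on 999.9 kg of glass exactly as shown in the problem or the answer.
Target oxide masses per 999.9 kg glaze:
  Al2O3: 11.08% × 999.9 = 110.8 kg
  MgO: 6.168% × 999.9 = 61.67 kg
  BaO: 10.37% × 999.9 = 103.7 kg
  ZrO2: 7.701% × 999.9 = 77.00 kg
  SiO2: 64.68% × 999.9 = 646.7 kg
A balance pass over the oxides, given the weights on record, on the stated basis (each sum matches its target mass modulo rounding of the values):
  Al2O3: 489.6·0.003000 + 165.8·0.6592 = 110.8 kg (target 110.8 kg)
  MgO: 194.0·0.3179 = 61.67 kg (target 61.67 kg)
  BaO: 133.4·0.7774 = 103.7 kg (target 103.7 kg)
  ZrO2: 114.1·0.6749 = 77.01 kg (target 77.00 kg)
  SiO2: 489.6·0.9950 + 194.0·0.6318 + 114.1·0.3241 = 646.7 kg (target 646.7 kg)
Glass-mass bookkeeping: Σ batch − LOI loss = 999.8 kg (per-oxide target masses sum to 999.9 kg; the stated basis being 999.9 kg — rounding explains the deltas).
Total batch = Σ batch = 1097 kg; loss to ignition Σ batch·LOI = 97.05 kg; as yield: glass ÷ batch → 91.15%.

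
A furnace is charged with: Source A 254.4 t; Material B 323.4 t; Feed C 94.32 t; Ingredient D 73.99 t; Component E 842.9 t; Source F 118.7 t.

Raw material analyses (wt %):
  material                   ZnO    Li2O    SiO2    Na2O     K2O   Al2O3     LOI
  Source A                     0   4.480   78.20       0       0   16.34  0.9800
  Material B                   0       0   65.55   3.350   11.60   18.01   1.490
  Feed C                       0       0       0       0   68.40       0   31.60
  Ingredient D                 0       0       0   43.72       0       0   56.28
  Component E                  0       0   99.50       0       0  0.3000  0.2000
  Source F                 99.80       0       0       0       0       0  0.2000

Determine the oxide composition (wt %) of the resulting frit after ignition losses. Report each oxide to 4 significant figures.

Every computation holds exact precision throughout — in-progress results appear (rounded to four significant digits) within the worked lines; each reported result is rounded a single time; derived quantities are re-derived from the batch weights per 1627 t of glass at full precision (LOI, the totals, the yield, net glass mass, six oxide percentages) precisely as stated by the question or the answer.
What the batch supplies per oxide:
  ZnO: 118.7·0.9980 = 118.5 t
  Li2O: 254.4·0.04480 = 11.40 t
  SiO2: 254.4·0.7820 + 323.4·0.6555 + 842.9·0.9950 = 1250 t
  Na2O: 323.4·0.03350 + 73.99·0.4372 = 43.18 t
  K2O: 323.4·0.1160 + 94.32·0.6840 = 102.0 t
  Al2O3: 254.4·0.1634 + 323.4·0.1801 + 842.9·0.003000 = 102.3 t
LOI: 254.4·0.009800 + 323.4·0.01490 + 94.32·0.3160 + 73.99·0.5628 + 842.9·0.002000 + 118.7·0.002000 = 80.68 t
batch − LOI leaves glass = 1708 − 80.68 = 1627 t (consistent with Σ oxide mass)
each oxide over glass, ×100, is wt %

Glass mass = 1627 t (batch 1708 − LOI 80.68).
Composition: ZnO 7.281%, Li2O 0.7005%, SiO2 76.80%, Na2O 2.654%, K2O 6.271%, Al2O3 6.290%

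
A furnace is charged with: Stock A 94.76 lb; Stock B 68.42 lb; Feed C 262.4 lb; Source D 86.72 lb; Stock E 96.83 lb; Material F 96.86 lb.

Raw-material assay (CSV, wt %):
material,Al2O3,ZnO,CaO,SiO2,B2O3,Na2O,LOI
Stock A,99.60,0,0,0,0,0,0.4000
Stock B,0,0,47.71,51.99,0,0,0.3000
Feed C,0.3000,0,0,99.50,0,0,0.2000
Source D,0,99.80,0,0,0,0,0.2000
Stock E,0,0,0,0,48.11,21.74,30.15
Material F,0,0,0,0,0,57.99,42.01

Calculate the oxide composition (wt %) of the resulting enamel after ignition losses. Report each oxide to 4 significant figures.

Glass mass = 634.8 lb (batch 706.0 − LOI 71.17).
Composition: Al2O3 14.99%, ZnO 13.63%, CaO 5.142%, SiO2 46.73%, B2O3 7.338%, Na2O 12.16%

Mid-chain values are displayed, rounded to 4 significant digits, between the steps. Exact precision is maintained end to end — a single rounding yields every reported number; the derived quantities are recomputed from the weighed amounts for 634.8 lb of glass at exact precision (LOI, six oxide percentages, glass mass, yield, totals) exactly as printed in either problem or answer.
Oxide-by-oxide delivered mass:
  Al2O3: 94.76·0.9960 + 262.4·0.003000 = 95.17 lb
  ZnO: 86.72·0.9980 = 86.55 lb
  CaO: 68.42·0.4771 = 32.64 lb
  SiO2: 68.42·0.5199 + 262.4·0.9950 = 296.7 lb
  B2O3: 96.83·0.4811 = 46.58 lb
  Na2O: 96.83·0.2174 + 96.86·0.5799 = 77.22 lb
LOI: 94.76·0.004000 + 68.42·0.003000 + 262.4·0.002000 + 86.72·0.002000 + 96.83·0.3015 + 96.86·0.4201 = 71.17 lb
The glass mass, total less LOI, = 706.0 − 71.17 = 634.8 lb (consistent with Σ oxide mass)
percent share: oxide ÷ glass, ×100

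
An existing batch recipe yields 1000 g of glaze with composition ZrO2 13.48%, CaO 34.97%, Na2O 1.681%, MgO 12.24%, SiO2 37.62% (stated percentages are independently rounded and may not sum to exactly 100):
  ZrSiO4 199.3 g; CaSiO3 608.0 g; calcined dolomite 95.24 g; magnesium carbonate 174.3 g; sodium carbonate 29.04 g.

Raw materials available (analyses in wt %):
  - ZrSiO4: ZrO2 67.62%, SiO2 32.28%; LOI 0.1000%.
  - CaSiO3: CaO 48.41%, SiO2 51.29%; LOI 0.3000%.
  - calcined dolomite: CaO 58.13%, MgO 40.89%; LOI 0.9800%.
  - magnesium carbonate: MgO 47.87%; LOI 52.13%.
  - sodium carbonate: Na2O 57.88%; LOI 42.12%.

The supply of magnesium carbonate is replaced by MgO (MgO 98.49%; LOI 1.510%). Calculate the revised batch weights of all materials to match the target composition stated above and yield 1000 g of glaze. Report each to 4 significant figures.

Every computation carries full precision end to end. Values along the way are printed rounded off to 4 significant digits as written. Every reported value is rounded exactly once — derived quantities are rebuilt in exact precision (yield, five oxide percentages, ignition loss, glass mass, totals) starting from the weights per 1000 g of glass as given in question or answer.
Target oxide masses per 1000 g glaze:
  ZrO2: 13.48% × 1000 = 134.8 g
  CaO: 34.97% × 1000 = 349.7 g
  Na2O: 1.681% × 1000 = 16.81 g
  MgO: 12.24% × 1000 = 122.4 g
  SiO2: 37.62% × 1000 = 376.2 g
Balance tally, oxide-wise, on the weights just shown, on the stated basis (every target is met by its sum given rounding of the digits):
  ZrO2: 199.3·0.6762 = 134.8 g (target 134.8 g)
  CaO: 608.0·0.4841 + 95.24·0.5813 = 349.7 g (target 349.7 g)
  Na2O: 29.04·0.5788 = 16.81 g (target 16.81 g)
  MgO: 95.24·0.4089 + 84.74·0.9849 = 122.4 g (target 122.4 g)
  SiO2: 199.3·0.3228 + 608.0·0.5129 = 376.2 g (target 376.2 g)
The glass-mass cross-check: net batch after ignition = 999.9 g (oxide target masses add up to 999.9 g; basis as stated: 1000 g — gaps are rounding artifacts).
Total batch = Σ batch = 1016 g; LOI removed, Σ of batch·LOI: 16.47 g; glass ÷ batch gives a yield of 98.38%.

Revised batch per 1000 g glaze:
  ZrSiO4: 199.3 g
  CaSiO3: 608.0 g
  calcined dolomite: 95.24 g
  MgO: 84.74 g
  sodium carbonate: 29.04 g
Total batch = 1016 g; LOI loss = 16.47 g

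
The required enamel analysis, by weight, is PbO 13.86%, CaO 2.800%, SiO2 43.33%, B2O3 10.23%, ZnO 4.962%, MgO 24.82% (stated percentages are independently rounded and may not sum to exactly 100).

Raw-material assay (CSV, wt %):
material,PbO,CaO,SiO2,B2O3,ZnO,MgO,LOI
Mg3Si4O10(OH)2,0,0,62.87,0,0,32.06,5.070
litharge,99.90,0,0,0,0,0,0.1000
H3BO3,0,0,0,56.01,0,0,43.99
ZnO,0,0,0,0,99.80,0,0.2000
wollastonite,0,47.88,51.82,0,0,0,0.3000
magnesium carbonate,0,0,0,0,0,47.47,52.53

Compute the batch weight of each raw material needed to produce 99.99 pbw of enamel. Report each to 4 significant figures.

Batch per 99.99 pbw enamel:
  Mg3Si4O10(OH)2: 64.09 pbw
  litharge: 13.87 pbw
  H3BO3: 18.26 pbw
  ZnO: 4.971 pbw
  wollastonite: 5.847 pbw
  magnesium carbonate: 8.993 pbw
Total batch = 116.0 pbw; LOI loss = 16.05 pbw; yield = 86.17%

Exact precision is carried through every step. Intermediates appear with 4-significant-figure rounding at each printed step — every reported result is rounded just once; the derived quantities (yield, the six compositions, glass mass, LOI, the totals) are rebuilt in full precision using the weight values for 99.99 pbw of glass as quoted within the problem or answer text.
The oxide mass targets at 99.99 pbw enamel:
  PbO: 13.86% × 99.99 = 13.86 pbw
  CaO: 2.800% × 99.99 = 2.800 pbw
  SiO2: 43.33% × 99.99 = 43.33 pbw
  B2O3: 10.23% × 99.99 = 10.23 pbw
  ZnO: 4.962% × 99.99 = 4.962 pbw
  MgO: 24.82% × 99.99 = 24.82 pbw
Verifying the oxide balance per the reported batch figures, at the basis given (sums match the target masses inside rounding margins):
  PbO: 13.87·0.9990 = 13.86 pbw (target 13.86 pbw)
  CaO: 5.847·0.4788 = 2.800 pbw (target 2.800 pbw)
  SiO2: 64.09·0.6287 + 5.847·0.5182 = 43.32 pbw (target 43.33 pbw)
  B2O3: 18.26·0.5601 = 10.23 pbw (target 10.23 pbw)
  ZnO: 4.971·0.9980 = 4.961 pbw (target 4.962 pbw)
  MgO: 64.09·0.3206 + 8.993·0.4747 = 24.82 pbw (target 24.82 pbw)
The glass-mass cross-check: batch Σ − ignition loss = 99.98 pbw (oxide target masses add up to 99.99 pbw; the stated basis being 99.99 pbw — gaps are rounding artifacts).
Adding the batch up: Σ batch = 116.0 pbw; LOI loss = Σ batch·LOI = 16.05 pbw; yield, glass over the total, = 86.17%.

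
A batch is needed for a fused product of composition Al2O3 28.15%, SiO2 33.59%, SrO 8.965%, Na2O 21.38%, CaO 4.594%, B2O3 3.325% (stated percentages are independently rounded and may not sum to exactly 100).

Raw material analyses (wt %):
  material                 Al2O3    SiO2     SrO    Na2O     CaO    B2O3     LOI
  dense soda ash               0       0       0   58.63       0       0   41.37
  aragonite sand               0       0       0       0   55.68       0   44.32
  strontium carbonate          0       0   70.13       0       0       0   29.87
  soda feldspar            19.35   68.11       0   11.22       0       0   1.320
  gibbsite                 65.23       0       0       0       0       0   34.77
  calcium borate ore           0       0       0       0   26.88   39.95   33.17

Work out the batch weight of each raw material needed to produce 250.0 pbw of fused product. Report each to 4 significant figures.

Batch per 250.0 pbw fused product:
  dense soda ash: 67.57 pbw
  aragonite sand: 10.58 pbw
  strontium carbonate: 31.96 pbw
  soda feldspar: 123.3 pbw
  gibbsite: 71.31 pbw
  calcium borate ore: 20.81 pbw
Total batch = 325.5 pbw; LOI loss = 75.51 pbw; yield = 76.80%

All arithmetic carries exact precision through every step. Values along the way appear (rounded to 4 significant digits) across the worked steps; every reported figure takes exactly one rounding. The derived quantities (ignition loss, the six compositions, glass mass, the yield, the totals) are rebuilt in full precision from the batch weights for 250.0 pbw of glass, as they appear in the problem or the answer.
Per-oxide target masses for 250.0 pbw fused product:
  Al2O3: 28.15% × 250.0 = 70.38 pbw
  SiO2: 33.59% × 250.0 = 83.98 pbw
  SrO: 8.965% × 250.0 = 22.41 pbw
  Na2O: 21.38% × 250.0 = 53.45 pbw
  CaO: 4.594% × 250.0 = 11.48 pbw
  B2O3: 3.325% × 250.0 = 8.312 pbw
Checking each oxide sum on the weights just shown, relative to the basis at hand (target by target, the sums agree inside rounding margins):
  Al2O3: 123.3·0.1935 + 71.31·0.6523 = 70.37 pbw (target 70.38 pbw)
  SiO2: 123.3·0.6811 = 83.98 pbw (target 83.98 pbw)
  SrO: 31.96·0.7013 = 22.41 pbw (target 22.41 pbw)
  Na2O: 67.57·0.5863 + 123.3·0.1122 = 53.45 pbw (target 53.45 pbw)
  CaO: 10.58·0.5568 + 20.81·0.2688 = 11.48 pbw (target 11.48 pbw)
  B2O3: 20.81·0.3995 = 8.314 pbw (target 8.312 pbw)
Glass-mass closure: whole batch net of LOI = 250.0 pbw (the targets, summed, come to 250.0 pbw; versus the stated basis of 250.0 pbw — a pure rounding effect).
Batch total: Σ batch = 325.5 pbw; LOI removed, Σ of batch·LOI: 75.51 pbw; yield = glass ÷ total batch = 76.80%.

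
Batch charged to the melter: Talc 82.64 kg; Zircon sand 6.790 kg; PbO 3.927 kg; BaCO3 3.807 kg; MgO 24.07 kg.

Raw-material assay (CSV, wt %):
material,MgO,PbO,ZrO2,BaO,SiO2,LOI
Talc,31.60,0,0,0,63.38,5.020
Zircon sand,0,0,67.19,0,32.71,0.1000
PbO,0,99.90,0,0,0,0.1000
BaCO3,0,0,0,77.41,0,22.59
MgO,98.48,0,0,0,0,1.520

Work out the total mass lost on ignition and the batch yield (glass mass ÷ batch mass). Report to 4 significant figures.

The intermediate values are shown, rounded to 4 significant digits, as written — every computation runs at full float precision through the solve. Every reported figure takes exactly one rounding; all derived quantities, which include totals, ignition loss, yield, the five compositions, net glass mass, are rebuilt in full precision, exactly as printed in the question or the answer, using the weight values per 115.8 kg of glass.
Per-material ignition loss:
  Talc: 82.64 × 0.05020 = 4.149 kg
  Zircon sand: 6.790 × 0.001000 = 0.006790 kg
  PbO: 3.927 × 0.001000 = 0.003927 kg
  BaCO3: 3.807 × 0.2259 = 0.8600 kg
  MgO: 24.07 × 0.01520 = 0.3659 kg
Total LOI = 5.385 kg
Glass = batch − LOI = 121.2 − 5.385 = 115.8 kg

LOI loss = 5.385 kg; glass = 115.8 kg; yield = 95.56%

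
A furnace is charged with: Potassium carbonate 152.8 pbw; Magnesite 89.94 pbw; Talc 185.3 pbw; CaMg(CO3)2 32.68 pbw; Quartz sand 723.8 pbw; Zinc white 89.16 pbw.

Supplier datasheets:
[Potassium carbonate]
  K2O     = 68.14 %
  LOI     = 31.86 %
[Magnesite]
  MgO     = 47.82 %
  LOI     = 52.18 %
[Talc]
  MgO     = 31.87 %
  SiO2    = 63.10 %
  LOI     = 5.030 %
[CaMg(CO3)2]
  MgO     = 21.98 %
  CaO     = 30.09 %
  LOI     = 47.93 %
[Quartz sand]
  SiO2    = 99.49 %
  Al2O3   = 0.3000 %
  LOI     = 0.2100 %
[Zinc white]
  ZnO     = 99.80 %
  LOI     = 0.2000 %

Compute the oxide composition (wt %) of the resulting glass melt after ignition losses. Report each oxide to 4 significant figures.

Glass mass = 1151 pbw (batch 1274 − LOI 122.3).
Composition: MgO 9.488%, K2O 9.043%, ZnO 7.728%, SiO2 72.70%, Al2O3 0.1886%, CaO 0.8541%

The working math carries full precision at each step — values along the way are printed, rounded to 4 significant figures, between the steps — every reported figure undergoes a single rounding. All derived quantities are recomputed starting from the weights per 1151 pbw of glass at exact precision (the six compositions, yield, LOI, the totals, glass mass) as given in either problem or answer.
Oxide-by-oxide delivered mass:
  MgO: 89.94·0.4782 + 185.3·0.3187 + 32.68·0.2198 = 109.2 pbw
  K2O: 152.8·0.6814 = 104.1 pbw
  ZnO: 89.16·0.9980 = 88.98 pbw
  SiO2: 185.3·0.6310 + 723.8·0.9949 = 837.0 pbw
  Al2O3: 723.8·0.003000 = 2.171 pbw
  CaO: 32.68·0.3009 = 9.833 pbw
LOI: 152.8·0.3186 + 89.94·0.5218 + 185.3·0.05030 + 32.68·0.4793 + 723.8·0.002100 + 89.16·0.002000 = 122.3 pbw
batch − LOI leaves glass = 1274 − 122.3 = 1151 pbw (matching Σ of the oxides)
wt % = oxide mass / glass mass × 100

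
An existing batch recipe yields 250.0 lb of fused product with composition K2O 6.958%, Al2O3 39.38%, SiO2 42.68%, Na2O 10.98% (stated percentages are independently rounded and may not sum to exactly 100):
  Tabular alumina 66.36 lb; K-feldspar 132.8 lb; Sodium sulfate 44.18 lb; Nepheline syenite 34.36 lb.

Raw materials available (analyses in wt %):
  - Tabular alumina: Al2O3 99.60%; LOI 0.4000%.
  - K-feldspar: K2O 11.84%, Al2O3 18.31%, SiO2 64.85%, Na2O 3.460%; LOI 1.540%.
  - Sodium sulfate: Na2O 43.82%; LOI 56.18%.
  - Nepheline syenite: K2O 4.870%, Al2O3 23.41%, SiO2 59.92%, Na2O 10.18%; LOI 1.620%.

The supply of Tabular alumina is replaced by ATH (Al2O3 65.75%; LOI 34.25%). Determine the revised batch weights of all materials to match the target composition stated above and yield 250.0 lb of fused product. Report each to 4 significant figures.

Revised batch per 250.0 lb fused product:
  ATH: 100.5 lb
  K-feldspar: 132.8 lb
  Sodium sulfate: 44.18 lb
  Nepheline syenite: 34.36 lb
Total batch = 311.8 lb; LOI loss = 61.84 lb

Rounding to 4 significant digits applies to each mid-chain value as displayed — the whole derivation maintains full float precision through every step — every reported result takes a single rounding; all derived quantities (four oxide percentages, the totals, LOI, yield, glass mass) are carried at exact precision starting from the weights at 250.0 lb of glass, precisely as stated by either problem or answer.
Oxide-by-oxide targets in 250.0 lb fused product:
  K2O: 6.958% × 250.0 = 17.40 lb
  Al2O3: 39.38% × 250.0 = 98.45 lb
  SiO2: 42.68% × 250.0 = 106.7 lb
  Na2O: 10.98% × 250.0 = 27.45 lb
A balance pass over the oxides, applying the batch weights above, per the basis as stated (target by target, the sums agree modulo rounding of the values):
  K2O: 132.8·0.1184 + 34.36·0.04870 = 17.40 lb (target 17.40 lb)
  Al2O3: 100.5·0.6575 + 132.8·0.1831 + 34.36·0.2341 = 98.44 lb (target 98.45 lb)
  SiO2: 132.8·0.6485 + 34.36·0.5992 = 106.7 lb (target 106.7 lb)
  Na2O: 132.8·0.03460 + 44.18·0.4382 + 34.36·0.1018 = 27.45 lb (target 27.45 lb)
Glass-mass bookkeeping: batch total minus LOI = 250.0 lb (the Σ of target masses is 250.0 lb; stated basis 250.0 lb — deltas are rounding alone).
Summing the batch: Σ batch = 311.8 lb; LOI loss = Σ batch·LOI = 61.84 lb; glass ÷ batch gives a yield of 80.17%.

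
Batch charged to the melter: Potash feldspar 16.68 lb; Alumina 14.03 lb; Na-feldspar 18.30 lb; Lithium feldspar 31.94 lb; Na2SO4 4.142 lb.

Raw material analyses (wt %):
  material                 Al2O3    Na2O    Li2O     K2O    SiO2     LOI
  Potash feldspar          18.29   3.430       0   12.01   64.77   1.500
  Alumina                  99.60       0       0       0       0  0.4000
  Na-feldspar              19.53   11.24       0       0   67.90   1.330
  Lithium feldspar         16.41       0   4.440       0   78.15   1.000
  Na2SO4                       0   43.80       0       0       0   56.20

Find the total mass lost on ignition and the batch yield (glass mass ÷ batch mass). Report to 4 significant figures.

The intermediate values appear rounded to four significant figures on the page — full float precision is kept in all steps. Exactly one rounding lands on each reported result. Derived quantities, which include yield, the totals, net glass mass, ignition loss, the five compositions, are rebuilt at full precision, as quoted within problem or answer, from the batch weights on 81.90 lb of glass.
LOI of each material in turn:
  Potash feldspar: 16.68 × 0.01500 = 0.2502 lb
  Alumina: 14.03 × 0.004000 = 0.05612 lb
  Na-feldspar: 18.30 × 0.01330 = 0.2434 lb
  Lithium feldspar: 31.94 × 0.01000 = 0.3194 lb
  Na2SO4: 4.142 × 0.5620 = 2.328 lb
Total LOI = 3.197 lb
Glass = batch − LOI = 85.09 − 3.197 = 81.90 lb

LOI loss = 3.197 lb; glass = 81.90 lb; yield = 96.24%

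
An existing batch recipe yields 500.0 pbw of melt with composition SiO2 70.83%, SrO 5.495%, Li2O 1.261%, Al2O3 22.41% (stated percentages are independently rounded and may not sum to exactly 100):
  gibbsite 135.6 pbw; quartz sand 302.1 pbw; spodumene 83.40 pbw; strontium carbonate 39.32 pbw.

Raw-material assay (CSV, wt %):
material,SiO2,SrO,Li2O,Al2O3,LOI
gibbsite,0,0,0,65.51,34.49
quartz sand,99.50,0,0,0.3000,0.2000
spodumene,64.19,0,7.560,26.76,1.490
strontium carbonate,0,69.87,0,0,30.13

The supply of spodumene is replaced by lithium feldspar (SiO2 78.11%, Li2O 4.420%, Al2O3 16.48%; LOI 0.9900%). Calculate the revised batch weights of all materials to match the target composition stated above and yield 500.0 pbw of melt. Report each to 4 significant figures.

Revised batch per 500.0 pbw melt:
  gibbsite: 134.0 pbw
  quartz sand: 243.9 pbw
  lithium feldspar: 142.6 pbw
  strontium carbonate: 39.32 pbw
Total batch = 559.8 pbw; LOI loss = 59.96 pbw

In-progress results are displayed, rounded to 4 significant figures, alongside each step — full precision is kept through every step — every reported result receives exactly one rounding. Derived quantities, which include four oxide percentages, glass mass, yield, the totals, LOI, are rebuilt at exact precision, precisely as stated by the question or the answer, starting from the weights for 500.0 pbw of glass.
Oxide mass targets, per 500.0 pbw melt:
  SiO2: 70.83% × 500.0 = 354.2 pbw
  SrO: 5.495% × 500.0 = 27.48 pbw
  Li2O: 1.261% × 500.0 = 6.305 pbw
  Al2O3: 22.41% × 500.0 = 112.0 pbw
Verifying the oxide balance with the batch weights as given, on the stated basis (sums match the target masses exact up to rounding of places):
  SiO2: 243.9·0.9950 + 142.6·0.7811 = 354.1 pbw (target 354.2 pbw)
  SrO: 39.32·0.6987 = 27.47 pbw (target 27.48 pbw)
  Li2O: 142.6·0.04420 = 6.303 pbw (target 6.305 pbw)
  Al2O3: 134.0·0.6551 + 243.9·0.003000 + 142.6·0.1648 = 112.0 pbw (target 112.0 pbw)
Glass-mass bookkeeping: net batch after ignition = 499.9 pbw (summing oxide targets gives 500.0 pbw; with the basis standing at 500.0 pbw — deltas are rounding alone).
Total batch = Σ batch = 559.8 pbw; Σ batch·LOI gives LOI loss = 59.96 pbw; yield, glass over the total, = 89.29%.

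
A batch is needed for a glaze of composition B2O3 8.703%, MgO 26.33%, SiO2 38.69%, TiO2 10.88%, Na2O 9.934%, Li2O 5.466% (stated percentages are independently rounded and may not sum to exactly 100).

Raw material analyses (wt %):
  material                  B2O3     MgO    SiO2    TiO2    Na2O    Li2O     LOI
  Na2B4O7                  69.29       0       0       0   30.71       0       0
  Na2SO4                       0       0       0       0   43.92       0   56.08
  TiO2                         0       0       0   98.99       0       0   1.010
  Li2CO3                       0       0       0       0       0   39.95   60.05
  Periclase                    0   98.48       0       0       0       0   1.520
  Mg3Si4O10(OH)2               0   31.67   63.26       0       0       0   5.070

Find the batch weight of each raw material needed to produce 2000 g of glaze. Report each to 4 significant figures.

Batch per 2000 g glaze:
  Na2B4O7: 251.2 g
  Na2SO4: 276.7 g
  TiO2: 219.8 g
  Li2CO3: 273.6 g
  Periclase: 141.4 g
  Mg3Si4O10(OH)2: 1223 g
Total batch = 2386 g; LOI loss = 385.8 g; yield = 83.83%

Working values are printed rounded to four significant digits on the page. All internal work carries full precision from first step to last — a single rounding produces every reported number; derived quantities (the yield, glass mass, the totals, LOI, six oxide percentages) are rebuilt from the weighed amounts on 2000 g of glass at full precision exactly as shown in either problem or answer.
Oxide mass targets, per 2000 g glaze:
  B2O3: 8.703% × 2000 = 174.1 g
  MgO: 26.33% × 2000 = 526.6 g
  SiO2: 38.69% × 2000 = 773.8 g
  TiO2: 10.88% × 2000 = 217.6 g
  Na2O: 9.934% × 2000 = 198.7 g
  Li2O: 5.466% × 2000 = 109.3 g
A balance pass over the oxides, from the weights as reported, at the basis given (oxide sums agree with the targets inside rounding margins):
  B2O3: 251.2·0.6929 = 174.1 g (target 174.1 g)
  MgO: 141.4·0.9848 + 1223·0.3167 = 526.6 g (target 526.6 g)
  SiO2: 1223·0.6326 = 773.7 g (target 773.8 g)
  TiO2: 219.8·0.9899 = 217.6 g (target 217.6 g)
  Na2O: 251.2·0.3071 + 276.7·0.4392 = 198.7 g (target 198.7 g)
  Li2O: 273.6·0.3995 = 109.3 g (target 109.3 g)
Auditing the glass mass value: total batch − LOI = 2000 g (summing oxide targets gives 2000 g; the stated basis being 2000 g — gaps are rounding artifacts).
Whole-batch sum: Σ batch = 2386 g; LOI loss = Σ batch·LOI = 385.8 g; yield: glass divided by total = 83.83%.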